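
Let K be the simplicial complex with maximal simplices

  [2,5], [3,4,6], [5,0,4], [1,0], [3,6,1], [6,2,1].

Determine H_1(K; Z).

Fix the vertex order 0 < 1 < 2 < 3 < 4 < 5 < 6 and write every simplex with vertices in increasing order. Then dim K = 2 and the simplices of K are:

  0-simplices (7): [0], [1], [2], [3], [4], [5], [6]
  1-simplices (12): [0,1], [0,4], [0,5], [1,2], [1,3], [1,6], [2,5], [2,6], [3,4], [3,6], [4,5], [4,6]
  2-simplices (4): [0,4,5], [1,2,6], [1,3,6], [3,4,6]

Hence C_0 ≅ Z^7, C_1 ≅ Z^12, C_2 ≅ Z^4.

∂_1: C_1 → C_0 sends each edge [p,q] (with p < q) to q − p. For instance
  ∂[2,5] = [5] − [2].
As a 7×12 matrix over Z this has rank 6, with invariant factors (1,1,1,1,1,1).

Boundary ∂_2: C_2 → C_1 acts by ∂[p,q,r] = [q,r] − [p,r] + [p,q]. For instance
  ∂[3,4,6] = [4,6] − [3,6] + [3,4],
  ∂[0,4,5] = [4,5] − [0,5] + [0,4].
The 12×4 boundary matrix has rank 4 and Smith normal form diag(1,1,1,1).

Computing H_k = (kernel of ∂_k) / (image of ∂_{k+1}):

  H_1: rank ker ∂_1 − rank ∂_2 = (12 − 6) − 4 = 2, and the invariant factors of ∂_2 are all 1, so H_1 ≅ Z^2.

H_1 = Z^2.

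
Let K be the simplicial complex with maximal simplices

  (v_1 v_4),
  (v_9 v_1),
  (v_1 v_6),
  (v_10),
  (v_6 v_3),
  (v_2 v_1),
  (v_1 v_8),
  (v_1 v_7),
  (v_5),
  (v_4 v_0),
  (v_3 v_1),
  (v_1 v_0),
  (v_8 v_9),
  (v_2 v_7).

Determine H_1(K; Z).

Order the vertices as v_0 < v_1 < v_2 < v_3 < v_4 < v_5 < v_6 < v_7 < v_8 < v_9 < v_10. Listing each simplex with vertices in this order, K has dimension 1 with simplices:

  0-simplices (11): [v_0], [v_1], [v_2], [v_3], [v_4], [v_5], [v_6], [v_7], [v_8], [v_9], [v_10]
  1-simplices (12): [v_0,v_1], [v_0,v_4], [v_1,v_2], [v_1,v_3], [v_1,v_4], [v_1,v_6], [v_1,v_7], [v_1,v_8], [v_1,v_9], [v_2,v_7], [v_3,v_6], [v_8,v_9]

giving chain groups C_0 ≅ Z^11, C_1 ≅ Z^12.

The boundary map ∂_1: C_1 → C_0 sends each edge [p,q] (with p < q) to q − p.
The resulting 11×12 matrix has rank 8, and its Smith normal form has invariant factors (1,1,1,1,1,1,1,1).

From H_k ≅ ker(∂_k) / im(∂_{k+1}) we obtain:

  H_1: rank ker ∂_1 − rank ∂_2 = (12 − 8) − 0 = 4, and there is no ∂_2, so H_1 ≅ Z^4.

(K is a triangulation of the disjoint union of a wedge of 4 circles and a set of 2 points.)

H_1 ≅ Z^4.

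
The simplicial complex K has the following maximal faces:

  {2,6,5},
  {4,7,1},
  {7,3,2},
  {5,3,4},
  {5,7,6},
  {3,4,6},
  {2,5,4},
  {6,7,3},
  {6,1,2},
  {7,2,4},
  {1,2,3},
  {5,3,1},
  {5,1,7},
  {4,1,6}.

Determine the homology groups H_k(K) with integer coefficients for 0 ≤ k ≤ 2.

H_0 ≅ Z,  H_1 ≅ Z^2,  H_2 ≅ Z.

Take the total order 1 < 2 < 3 < 4 < 5 < 6 < 7 on the vertex set. Then K (dimension 2) consists of the simplices:

  0-simplices (7): [1], [2], [3], [4], [5], [6], [7]
  1-simplices (21): [1,2], [1,3], [1,4], [1,5], [1,6], [1,7], [2,3], [2,4], [2,5], [2,6], [2,7], [3,4], [3,5], [3,6], [3,7], [4,5], [4,6], [4,7], [5,6], [5,7], [6,7]
  2-simplices (14): [1,2,3], [1,2,6], [1,3,5], [1,4,6], [1,4,7], [1,5,7], [2,3,7], [2,4,5], [2,4,7], [2,5,6], [3,4,5], [3,4,6], [3,6,7], [5,6,7]

giving chain groups C_0 ≅ Z^7, C_1 ≅ Z^21, C_2 ≅ Z^14.

The boundary map ∂_1: C_1 → C_0 is given by ∂[p,q] = [q] − [p]. For instance
  ∂[1,7] = [7] − [1].
The 7×21 boundary matrix has rank 6 and Smith normal form diag(1,1,1,1,1,1).

The boundary map ∂_2: C_2 → C_1 maps a triangle to the signed sum of its edges. For instance
  ∂[2,5,6] = [5,6] − [2,6] + [2,5],
  ∂[5,6,7] = [6,7] − [5,7] + [5,6].
The resulting 21×14 matrix has rank 13, and its Smith normal form has invariant factors (1,1,1,1,1,1,1,1,1,1,1,1,1).

Computing H_k = (kernel of ∂_k) / (image of ∂_{k+1}):

  H_0: rank C_0 − rank ∂_1 = 7 − 6 = 1, and the invariant factors of ∂_1 are all 1, so H_0 ≅ Z.
  H_1: rank ker ∂_1 − rank ∂_2 = (21 − 6) − 13 = 2, and the invariant factors of ∂_2 are all 1, so H_1 ≅ Z^2.
  H_2: rank ker ∂_2 − rank ∂_3 = (14 − 13) − 0 = 1, and there is no ∂_3, so H_2 ≅ Z.

(K is a triangulation of the torus T^2.)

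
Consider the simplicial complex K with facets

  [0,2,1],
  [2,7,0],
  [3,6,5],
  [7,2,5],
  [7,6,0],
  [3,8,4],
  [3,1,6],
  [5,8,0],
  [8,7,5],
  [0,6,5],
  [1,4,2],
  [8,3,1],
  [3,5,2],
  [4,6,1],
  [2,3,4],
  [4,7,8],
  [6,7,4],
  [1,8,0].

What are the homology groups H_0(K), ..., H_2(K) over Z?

H_0 ≅ Z,  H_1 ≅ Z ⊕ Z/2,  H_2 = 0.

K has 9 vertices, 27 edges, 18 triangles.
rank ∂_0 = 0, rank ∂_1 = 8 ⇒ b_0 = 9 − 0 − 8 = 1; all invariant factors of ∂_1 are 1 so no torsion. So H_0 = Z.
rank ∂_1 = 8, rank ∂_2 = 18 ⇒ b_1 = 27 − 8 − 18 = 1; ∂_2 has invariant factor(s) [2] giving torsion. So H_1 = Z ⊕ Z/2.
rank ∂_2 = 18, rank ∂_3 = 0 ⇒ b_2 = 18 − 18 − 0 = 0. So H_2 = 0.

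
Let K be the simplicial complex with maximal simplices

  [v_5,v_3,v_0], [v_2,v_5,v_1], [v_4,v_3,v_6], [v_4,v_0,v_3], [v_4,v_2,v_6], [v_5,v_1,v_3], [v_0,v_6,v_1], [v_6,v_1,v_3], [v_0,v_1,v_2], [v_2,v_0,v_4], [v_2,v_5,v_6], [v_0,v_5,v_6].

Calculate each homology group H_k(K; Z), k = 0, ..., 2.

Order the vertices as v_0 < v_1 < v_2 < v_3 < v_4 < v_5 < v_6. Listing each simplex with vertices in this order, K has dimension 2 with simplices:

  0-simplices (7): [v_0], [v_1], [v_2], [v_3], [v_4], [v_5], [v_6]
  1-simplices (18): (18 of them)
  2-simplices (12): (12 of them)

giving chain groups C_0 ≅ Z^7, C_1 ≅ Z^18, C_2 ≅ Z^12.

Boundary ∂_1: C_1 → C_0 is given by ∂[p,q] = [q] − [p].
As a 7×18 matrix over Z this has rank 6, with invariant factors (1,1,1,1,1,1).

Boundary ∂_2: C_2 → C_1 acts by ∂[p,q,r] = [q,r] − [p,r] + [p,q]. For instance
  ∂[v_0,v_5,v_6] = [v_5,v_6] − [v_0,v_6] + [v_0,v_5],
  ∂[v_1,v_3,v_6] = [v_3,v_6] − [v_1,v_6] + [v_1,v_3].
The resulting 18×12 matrix has rank 12, and its Smith normal form has invariant factors (1,1,1,1,1,1,1,1,1,1,1,2).

Computing H_k = (kernel of ∂_k) / (image of ∂_{k+1}):

  H_0: rank C_0 − rank ∂_1 = 7 − 6 = 1, and the invariant factors of ∂_1 are all 1, so H_0 = Z.
  H_1: rank ker ∂_1 − rank ∂_2 = (18 − 6) − 12 = 0, and ∂_2 has invariant factor 2 > 1, so H_1 = Z/2.
  H_2: rank ker ∂_2 − rank ∂_3 = (12 − 12) − 0 = 0, and there is no ∂_3, so H_2 = 0.

H_0 ≅ Z,  H_1 ≅ Z/2,  H_2 = 0.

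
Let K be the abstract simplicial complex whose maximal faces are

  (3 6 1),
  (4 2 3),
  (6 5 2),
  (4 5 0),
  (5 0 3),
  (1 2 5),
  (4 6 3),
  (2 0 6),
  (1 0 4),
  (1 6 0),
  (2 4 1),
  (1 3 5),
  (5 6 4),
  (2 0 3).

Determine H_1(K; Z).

Fix the vertex order 0 < 1 < 2 < 3 < 4 < 5 < 6 and write every simplex with vertices in increasing order. Then dim K = 2 and the simplices of K are:

  0-simplices (7): [0], [1], [2], [3], [4], [5], [6]
  1-simplices (21): [0,1], [0,2], [0,3], [0,4], [0,5], [0,6], [1,2], [1,3], [1,4], [1,5], [1,6], [2,3], [2,4], [2,5], [2,6], [3,4], [3,5], [3,6], [4,5], [4,6], [5,6]
  2-simplices (14): [0,1,4], [0,1,6], [0,2,3], [0,2,6], [0,3,5], [0,4,5], [1,2,4], [1,2,5], [1,3,5], [1,3,6], [2,3,4], [2,5,6], [3,4,6], [4,5,6]

Hence C_0 ≅ Z^7, C_1 ≅ Z^21, C_2 ≅ Z^14.

Boundary ∂_1: C_1 → C_0 is given by ∂[p,q] = [q] − [p]. For instance
  ∂[4,6] = [6] − [4].
The 7×21 boundary matrix has rank 6 and Smith normal form diag(1,1,1,1,1,1).

∂_2: C_2 → C_1 sends each 2-simplex [p,q,r] to [q,r] − [p,r] + [p,q]. For instance
  ∂[2,5,6] = [5,6] − [2,6] + [2,5],
  ∂[2,3,4] = [3,4] − [2,4] + [2,3].
As a 21×14 matrix over Z this has rank 13, with invariant factors (1,1,1,1,1,1,1,1,1,1,1,1,1).

Computing H_k = (kernel of ∂_k) / (image of ∂_{k+1}):

  H_1: rank ker ∂_1 − rank ∂_2 = (21 − 6) − 13 = 2, and the invariant factors of ∂_2 are all 1, so H_1 = Z^2.

H_1 ≅ Z^2.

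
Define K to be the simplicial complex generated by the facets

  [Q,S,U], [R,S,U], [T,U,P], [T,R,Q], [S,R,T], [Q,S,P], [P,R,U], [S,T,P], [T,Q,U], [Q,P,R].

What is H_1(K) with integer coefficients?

Order the vertices as P < Q < R < S < T < U. Listing each simplex with vertices in this order, K has dimension 2 with simplices:

  0-simplices (6): P, Q, R, S, T, U
  1-simplices (15): PQ, PR, PS, PT, PU, QR, QS, QT, QU, RS, RT, RU, ST, SU, TU
  2-simplices (10): PQR, PQS, PRU, PST, PTU, QRT, QSU, QTU, RST, RSU

giving chain groups C_0 ≅ Z^6, C_1 ≅ Z^15, C_2 ≅ Z^10.

The boundary map ∂_1: C_1 → C_0 is given by ∂[p,q] = [q] − [p]. For instance
  ∂RS = S − R.
As a 6×15 matrix over Z this has rank 5, with invariant factors (1,1,1,1,1).

The boundary map ∂_2: C_2 → C_1 sends each 2-simplex [p,q,r] to [q,r] − [p,r] + [p,q]. For instance
  ∂PRU = RU − PU + PR,
  ∂RST = ST − RT + RS.
This gives a 15×10 integer matrix of rank 10; reducing to Smith normal form yields diagonal entries (1,1,1,1,1,1,1,1,1,2).

Computing H_k = (kernel of ∂_k) / (image of ∂_{k+1}):

  H_1: rank ker ∂_1 − rank ∂_2 = (15 − 5) − 10 = 0, and ∂_2 has invariant factor 2 > 1, so H_1 ≅ Z/2.

(K is a triangulation of the real projective plane RP^2.)

H_1 = Z/2.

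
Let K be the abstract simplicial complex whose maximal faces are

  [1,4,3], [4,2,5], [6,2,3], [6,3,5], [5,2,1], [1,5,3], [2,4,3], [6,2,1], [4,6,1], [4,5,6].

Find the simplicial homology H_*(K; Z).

H_0 = Z,  H_1 = Z/2,  H_2 = 0.

We work with the vertex ordering 1 < 2 < 3 < 4 < 5 < 6. The simplices of K, each written with vertices in increasing order, are:

  0-simplices (6): [1], [2], [3], [4], [5], [6]
  1-simplices (15): [1,2], [1,3], [1,4], [1,5], [1,6], [2,3], [2,4], [2,5], [2,6], [3,4], [3,5], [3,6], [4,5], [4,6], [5,6]
  2-simplices (10): [1,2,5], [1,2,6], [1,3,4], [1,3,5], [1,4,6], [2,3,4], [2,3,6], [2,4,5], [3,5,6], [4,5,6]

giving chain groups C_0 ≅ Z^6, C_1 ≅ Z^15, C_2 ≅ Z^10.

Boundary ∂_1: C_1 → C_0 sends each edge [p,q] (with p < q) to q − p.
The 6×15 boundary matrix has rank 5 and Smith normal form diag(1,1,1,1,1).

The boundary map ∂_2: C_2 → C_1 maps a triangle to the signed sum of its edges. For instance
  ∂[1,2,6] = [2,6] − [1,6] + [1,2],
  ∂[1,2,5] = [2,5] − [1,5] + [1,2].
As a 15×10 matrix over Z this has rank 10, with invariant factors (1,1,1,1,1,1,1,1,1,2).

Reading off H_k = ker ∂_k / im ∂_{k+1}:

  H_0: rank C_0 − rank ∂_1 = 6 − 5 = 1, and the invariant factors of ∂_1 are all 1, so H_0 = Z.
  H_1: rank ker ∂_1 − rank ∂_2 = (15 − 5) − 10 = 0, and ∂_2 has invariant factor 2 > 1, so H_1 = Z/2.
  H_2: rank ker ∂_2 − rank ∂_3 = (10 − 10) − 0 = 0, and there is no ∂_3, so H_2 = 0.

As a check, the Euler characteristic is 6 − 15 + 10 = 1, which agrees with 1 − 0 + 0 = 1.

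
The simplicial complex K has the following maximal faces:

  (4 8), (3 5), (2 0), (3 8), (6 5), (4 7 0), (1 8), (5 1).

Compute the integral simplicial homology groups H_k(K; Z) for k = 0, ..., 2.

Take the total order 0 < 1 < 2 < 3 < 4 < 5 < 6 < 7 < 8 on the vertex set. Then K (dimension 2) consists of the simplices:

  0-simplices (9): [0], [1], [2], [3], [4], [5], [6], [7], [8]
  1-simplices (10): [0,2], [0,4], [0,7], [1,5], [1,8], [3,5], [3,8], [4,7], [4,8], [5,6]
  2-simplices (1): [0,4,7]

Hence C_0 ≅ Z^9, C_1 ≅ Z^10, C_2 ≅ Z^1.

∂_1: C_1 → C_0 sends each edge [p,q] (with p < q) to q − p. For instance
  ∂[3,8] = [8] − [3].
As a 9×10 matrix over Z this has rank 8, with invariant factors (1,1,1,1,1,1,1,1).

Boundary ∂_2: C_2 → C_1 sends each 2-simplex [p,q,r] to [q,r] − [p,r] + [p,q]. For instance
  ∂[0,4,7] = [4,7] − [0,7] + [0,4].
This gives a 10×1 integer matrix of rank 1; reducing to Smith normal form yields diagonal entries (1).

From H_k ≅ ker(∂_k) / im(∂_{k+1}) we obtain:

  H_0: rank C_0 − rank ∂_1 = 9 − 8 = 1, and the invariant factors of ∂_1 are all 1, so H_0 ≅ Z.
  H_1: rank ker ∂_1 − rank ∂_2 = (10 − 8) − 1 = 1, and the invariant factors of ∂_2 are all 1, so H_1 ≅ Z.
  H_2: rank ker ∂_2 − rank ∂_3 = (1 − 1) − 0 = 0, and there is no ∂_3, so H_2 ≅ 0.

H_0 = Z,  H_1 = Z,  H_2 = 0.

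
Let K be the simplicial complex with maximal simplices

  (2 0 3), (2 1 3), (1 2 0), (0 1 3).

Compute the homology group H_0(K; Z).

Take the total order 0 < 1 < 2 < 3 on the vertex set. Then K (dimension 2) consists of the simplices:

  0-simplices (4): [0], [1], [2], [3]
  1-simplices (6): [0,1], [0,2], [0,3], [1,2], [1,3], [2,3]
  2-simplices (4): [0,1,2], [0,1,3], [0,2,3], [1,2,3]

Hence C_0 ≅ Z^4, C_1 ≅ Z^6, C_2 ≅ Z^4.

∂_1: C_1 → C_0 is given by ∂[p,q] = [q] − [p]. For instance
  ∂[0,1] = [1] − [0].
This gives a 4×6 integer matrix of rank 3; reducing to Smith normal form yields diagonal entries (1,1,1).

Boundary ∂_2: C_2 → C_1 acts by ∂[p,q,r] = [q,r] − [p,r] + [p,q]. For instance
  ∂[1,2,3] = [2,3] − [1,3] + [1,2],
  ∂[0,1,2] = [1,2] − [0,2] + [0,1].
The 6×4 boundary matrix has rank 3 and Smith normal form diag(1,1,1).

Now H_k = ker ∂_k / im ∂_{k+1}, so:

  H_0: rank C_0 − rank ∂_1 = 4 − 3 = 1, and the invariant factors of ∂_1 are all 1, so H_0 = Z.

H_0 ≅ Z.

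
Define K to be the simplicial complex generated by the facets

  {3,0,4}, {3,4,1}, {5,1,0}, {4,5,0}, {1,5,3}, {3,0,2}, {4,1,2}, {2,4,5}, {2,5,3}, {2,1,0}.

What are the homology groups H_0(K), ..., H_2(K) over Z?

K has 6 vertices, 15 edges, 10 triangles.
rank ∂_0 = 0, rank ∂_1 = 5 ⇒ b_0 = 6 − 0 − 5 = 1; all invariant factors of ∂_1 are 1 so no torsion. So H_0 ≅ Z.
rank ∂_1 = 5, rank ∂_2 = 10 ⇒ b_1 = 15 − 5 − 10 = 0; ∂_2 has invariant factor(s) [2] giving torsion. So H_1 ≅ Z/2.
rank ∂_2 = 10, rank ∂_3 = 0 ⇒ b_2 = 10 − 10 − 0 = 0. So H_2 ≅ 0.

H_0 = Z,  H_1 = Z/2,  H_2 = 0.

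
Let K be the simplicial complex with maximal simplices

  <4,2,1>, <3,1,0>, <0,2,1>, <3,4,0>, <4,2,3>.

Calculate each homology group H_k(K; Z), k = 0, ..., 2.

H_0 = Z,  H_1 = Z,  H_2 = 0.

Fix the vertex order 0 < 1 < 2 < 3 < 4 and write every simplex with vertices in increasing order. Then dim K = 2 and the simplices of K are:

  0-simplices (5): [0], [1], [2], [3], [4]
  1-simplices (10): [0,1], [0,2], [0,3], [0,4], [1,2], [1,3], [1,4], [2,3], [2,4], [3,4]
  2-simplices (5): [0,1,2], [0,1,3], [0,3,4], [1,2,4], [2,3,4]

giving chain groups C_0 ≅ Z^5, C_1 ≅ Z^10, C_2 ≅ Z^5.

∂_1: C_1 → C_0 is given by ∂[p,q] = [q] − [p].
This gives a 5×10 integer matrix of rank 4; reducing to Smith normal form yields diagonal entries (1,1,1,1).

∂_2: C_2 → C_1 maps a triangle to the signed sum of its edges. For instance
  ∂[0,1,2] = [1,2] − [0,2] + [0,1],
  ∂[2,3,4] = [3,4] − [2,4] + [2,3].
This gives a 10×5 integer matrix of rank 5; reducing to Smith normal form yields diagonal entries (1,1,1,1,1).

Reading off H_k = ker ∂_k / im ∂_{k+1}:

  H_0: rank C_0 − rank ∂_1 = 5 − 4 = 1, and the invariant factors of ∂_1 are all 1, so H_0 ≅ Z.
  H_1: rank ker ∂_1 − rank ∂_2 = (10 − 4) − 5 = 1, and the invariant factors of ∂_2 are all 1, so H_1 ≅ Z.
  H_2: rank ker ∂_2 − rank ∂_3 = (5 − 5) − 0 = 0, and there is no ∂_3, so H_2 ≅ 0.

As a check, the Euler characteristic is 5 − 10 + 5 = 0, which agrees with 1 − 1 + 0 = 0.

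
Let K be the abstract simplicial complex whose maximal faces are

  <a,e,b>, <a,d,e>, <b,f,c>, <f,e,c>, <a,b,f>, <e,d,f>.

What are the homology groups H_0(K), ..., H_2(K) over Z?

H_0 ≅ Z,  H_1 ≅ Z,  H_2 = 0.

We work with the vertex ordering a < b < c < d < e < f. The simplices of K, each written with vertices in increasing order, are:

  0-simplices (6): a, b, c, d, e, f
  1-simplices (12): ab, ad, ae, af, bc, be, bf, ce, cf, de, df, ef
  2-simplices (6): abe, abf, ade, bcf, cef, def

giving chain groups C_0 ≅ Z^6, C_1 ≅ Z^12, C_2 ≅ Z^6.

Boundary ∂_1: C_1 → C_0 maps an edge to its endpoints' difference, ∂[p,q] = q − p. For instance
  ∂df = f − d.
The resulting 6×12 matrix has rank 5, and its Smith normal form has invariant factors (1,1,1,1,1).

Boundary ∂_2: C_2 → C_1 acts by ∂[p,q,r] = [q,r] − [p,r] + [p,q]. For instance
  ∂def = ef − df + de,
  ∂abe = be − ae + ab.
The 12×6 boundary matrix has rank 6 and Smith normal form diag(1,1,1,1,1,1).

Computing H_k = (kernel of ∂_k) / (image of ∂_{k+1}):

  H_0: rank C_0 − rank ∂_1 = 6 − 5 = 1, and the invariant factors of ∂_1 are all 1, so H_0 = Z.
  H_1: rank ker ∂_1 − rank ∂_2 = (12 − 5) − 6 = 1, and the invariant factors of ∂_2 are all 1, so H_1 = Z.
  H_2: rank ker ∂_2 − rank ∂_3 = (6 − 6) − 0 = 0, and there is no ∂_3, so H_2 = 0.

(K is a triangulation of the cylinder S^1 x I.)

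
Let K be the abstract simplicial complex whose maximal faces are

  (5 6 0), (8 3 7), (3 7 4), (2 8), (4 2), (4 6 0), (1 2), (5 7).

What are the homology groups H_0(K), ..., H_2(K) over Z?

H_0 ≅ Z,  H_1 ≅ Z^2,  H_2 = 0.

We work with the vertex ordering 0 < 1 < 2 < 3 < 4 < 5 < 6 < 7 < 8. The simplices of K, each written with vertices in increasing order, are:

  0-simplices (9): [0], [1], [2], [3], [4], [5], [6], [7], [8]
  1-simplices (14): [0,4], [0,5], [0,6], [1,2], [2,4], [2,8], [3,4], [3,7], [3,8], [4,6], [4,7], [5,6], [5,7], [7,8]
  2-simplices (4): [0,4,6], [0,5,6], [3,4,7], [3,7,8]

giving chain groups C_0 ≅ Z^9, C_1 ≅ Z^14, C_2 ≅ Z^4.

∂_1: C_1 → C_0 sends each edge [p,q] (with p < q) to q − p. For instance
  ∂[7,8] = [8] − [7].
This gives a 9×14 integer matrix of rank 8; reducing to Smith normal form yields diagonal entries (1,1,1,1,1,1,1,1).

Boundary ∂_2: C_2 → C_1 acts by ∂[p,q,r] = [q,r] − [p,r] + [p,q]. For instance
  ∂[0,5,6] = [5,6] − [0,6] + [0,5],
  ∂[3,7,8] = [7,8] − [3,8] + [3,7].
As a 14×4 matrix over Z this has rank 4, with invariant factors (1,1,1,1).

Now H_k = ker ∂_k / im ∂_{k+1}, so:

  H_0: rank C_0 − rank ∂_1 = 9 − 8 = 1, and the invariant factors of ∂_1 are all 1, so H_0 ≅ Z.
  H_1: rank ker ∂_1 − rank ∂_2 = (14 − 8) − 4 = 2, and the invariant factors of ∂_2 are all 1, so H_1 ≅ Z^2.
  H_2: rank ker ∂_2 − rank ∂_3 = (4 − 4) − 0 = 0, and there is no ∂_3, so H_2 ≅ 0.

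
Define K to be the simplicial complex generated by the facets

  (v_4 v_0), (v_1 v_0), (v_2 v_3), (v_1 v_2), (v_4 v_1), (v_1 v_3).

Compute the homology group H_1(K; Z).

H_1 = Z^2.

We work with the vertex ordering v_0 < v_1 < v_2 < v_3 < v_4. The simplices of K, each written with vertices in increasing order, are:

  0-simplices (5): [v_0], [v_1], [v_2], [v_3], [v_4]
  1-simplices (6): [v_0,v_1], [v_0,v_4], [v_1,v_2], [v_1,v_3], [v_1,v_4], [v_2,v_3]

giving chain groups C_0 ≅ Z^5, C_1 ≅ Z^6.

The boundary map ∂_1: C_1 → C_0 is given by ∂[p,q] = [q] − [p].
The 5×6 boundary matrix has rank 4 and Smith normal form diag(1,1,1,1).

Now H_k = ker ∂_k / im ∂_{k+1}, so:

  H_1: rank ker ∂_1 − rank ∂_2 = (6 − 4) − 0 = 2, and there is no ∂_2, so H_1 ≅ Z^2.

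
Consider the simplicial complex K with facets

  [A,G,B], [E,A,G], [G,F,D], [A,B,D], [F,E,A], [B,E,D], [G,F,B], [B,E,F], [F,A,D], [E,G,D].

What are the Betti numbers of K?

b_0 = 1, b_1 = 0, b_2 = 0.

Order the vertices as A < B < D < E < F < G. Listing each simplex with vertices in this order, K has dimension 2 with simplices:

  0-simplices (6): A, B, D, E, F, G
  1-simplices (15): AB, AD, AE, AF, AG, BD, BE, BF, BG, DE, DF, DG, EF, EG, FG
  2-simplices (10): ABD, ABG, ADF, AEF, AEG, BDE, BEF, BFG, DEG, DFG

so the chain groups are C_0 ≅ Z^6, C_1 ≅ Z^15, C_2 ≅ Z^10.

∂_1: C_1 → C_0 maps an edge to its endpoints' difference, ∂[p,q] = q − p.
The resulting 6×15 matrix has rank 5, and its Smith normal form has invariant factors (1,1,1,1,1).

The boundary map ∂_2: C_2 → C_1 acts by ∂[p,q,r] = [q,r] − [p,r] + [p,q]. For instance
  ∂ABD = BD − AD + AB,
  ∂BDE = DE − BE + BD.
As a 15×10 matrix over Z this has rank 10, with invariant factors (1,1,1,1,1,1,1,1,1,2).

Now H_k = ker ∂_k / im ∂_{k+1}, so:

  H_0: rank C_0 − rank ∂_1 = 6 − 5 = 1, and the invariant factors of ∂_1 are all 1, so H_0 = Z.
  H_1: rank ker ∂_1 − rank ∂_2 = (15 − 5) − 10 = 0, and ∂_2 has invariant factor 2 > 1, so H_1 = Z/2Z.
  H_2: rank ker ∂_2 − rank ∂_3 = (10 − 10) − 0 = 0, and there is no ∂_3, so H_2 = 0.

Hence the Betti numbers are b_0 = 1, b_1 = 0, b_2 = 0.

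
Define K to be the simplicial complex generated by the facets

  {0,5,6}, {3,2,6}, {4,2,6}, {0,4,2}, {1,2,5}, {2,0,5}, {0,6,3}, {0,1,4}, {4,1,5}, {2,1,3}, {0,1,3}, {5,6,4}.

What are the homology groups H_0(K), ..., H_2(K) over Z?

Fix the vertex order 0 < 1 < 2 < 3 < 4 < 5 < 6 and write every simplex with vertices in increasing order. Then dim K = 2 and the simplices of K are:

  0-simplices (7): [0], [1], [2], [3], [4], [5], [6]
  1-simplices (18): [0,1], [0,2], [0,3], [0,4], [0,5], [0,6], [1,2], [1,3], [1,4], [1,5], [2,3], [2,4], [2,5], [2,6], [3,6], [4,5], [4,6], [5,6]
  2-simplices (12): [0,1,3], [0,1,4], [0,2,4], [0,2,5], [0,3,6], [0,5,6], [1,2,3], [1,2,5], [1,4,5], [2,3,6], [2,4,6], [4,5,6]

Hence C_0 ≅ Z^7, C_1 ≅ Z^18, C_2 ≅ Z^12.

Boundary ∂_1: C_1 → C_0 maps an edge to its endpoints' difference, ∂[p,q] = q − p.
The 7×18 boundary matrix has rank 6 and Smith normal form diag(1,1,1,1,1,1).

∂_2: C_2 → C_1 maps a triangle to the signed sum of its edges. For instance
  ∂[0,1,3] = [1,3] − [0,3] + [0,1],
  ∂[4,5,6] = [5,6] − [4,6] + [4,5].
The 18×12 boundary matrix has rank 12 and Smith normal form diag(1,1,1,1,1,1,1,1,1,1,1,2).

Reading off H_k = ker ∂_k / im ∂_{k+1}:

  H_0: rank C_0 − rank ∂_1 = 7 − 6 = 1, and the invariant factors of ∂_1 are all 1, so H_0 ≅ Z.
  H_1: rank ker ∂_1 − rank ∂_2 = (18 − 6) − 12 = 0, and ∂_2 has invariant factor 2 > 1, so H_1 ≅ Z/2.
  H_2: rank ker ∂_2 − rank ∂_3 = (12 − 12) − 0 = 0, and there is no ∂_3, so H_2 ≅ 0.

As a check, the Euler characteristic is 7 − 18 + 12 = 1, which agrees with 1 − 0 + 0 = 1.

H_0 ≅ Z,  H_1 ≅ Z/2,  H_2 = 0.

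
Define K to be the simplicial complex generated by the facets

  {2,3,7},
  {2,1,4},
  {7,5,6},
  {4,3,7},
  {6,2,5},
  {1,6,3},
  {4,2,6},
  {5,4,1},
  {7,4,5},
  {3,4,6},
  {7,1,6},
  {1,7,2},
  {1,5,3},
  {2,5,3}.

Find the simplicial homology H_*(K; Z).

H_0 = Z,  H_1 = Z^2,  H_2 = Z.

Fix the vertex order 1 < 2 < 3 < 4 < 5 < 6 < 7 and write every simplex with vertices in increasing order. Then dim K = 2 and the simplices of K are:

  0-simplices (7): [1], [2], [3], [4], [5], [6], [7]
  1-simplices (21): [1,2], [1,3], [1,4], [1,5], [1,6], [1,7], [2,3], [2,4], [2,5], [2,6], [2,7], [3,4], [3,5], [3,6], [3,7], [4,5], [4,6], [4,7], [5,6], [5,7], [6,7]
  2-simplices (14): [1,2,4], [1,2,7], [1,3,5], [1,3,6], [1,4,5], [1,6,7], [2,3,5], [2,3,7], [2,4,6], [2,5,6], [3,4,6], [3,4,7], [4,5,7], [5,6,7]

Hence C_0 ≅ Z^7, C_1 ≅ Z^21, C_2 ≅ Z^14.

∂_1: C_1 → C_0 is given by ∂[p,q] = [q] − [p].
This gives a 7×21 integer matrix of rank 6; reducing to Smith normal form yields diagonal entries (1,1,1,1,1,1).

∂_2: C_2 → C_1 sends each 2-simplex [p,q,r] to [q,r] − [p,r] + [p,q]. For instance
  ∂[1,3,6] = [3,6] − [1,6] + [1,3],
  ∂[4,5,7] = [5,7] − [4,7] + [4,5].
The resulting 21×14 matrix has rank 13, and its Smith normal form has invariant factors (1,1,1,1,1,1,1,1,1,1,1,1,1).

From H_k ≅ ker(∂_k) / im(∂_{k+1}) we obtain:

  H_0: rank C_0 − rank ∂_1 = 7 − 6 = 1, and the invariant factors of ∂_1 are all 1, so H_0 = Z.
  H_1: rank ker ∂_1 − rank ∂_2 = (21 − 6) − 13 = 2, and the invariant factors of ∂_2 are all 1, so H_1 = Z^2.
  H_2: rank ker ∂_2 − rank ∂_3 = (14 − 13) − 0 = 1, and there is no ∂_3, so H_2 = Z.

As a check, the Euler characteristic is 7 − 21 + 14 = 0, which agrees with 1 − 2 + 1 = 0.
(K is a triangulation of the torus T^2.)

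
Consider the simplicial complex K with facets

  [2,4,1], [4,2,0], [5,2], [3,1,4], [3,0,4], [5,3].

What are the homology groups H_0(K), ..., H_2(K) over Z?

H_0 = Z,  H_1 = Z,  H_2 = 0.

We work with the vertex ordering 0 < 1 < 2 < 3 < 4 < 5. The simplices of K, each written with vertices in increasing order, are:

  0-simplices (6): [0], [1], [2], [3], [4], [5]
  1-simplices (10): [0,2], [0,3], [0,4], [1,2], [1,3], [1,4], [2,4], [2,5], [3,4], [3,5]
  2-simplices (4): [0,2,4], [0,3,4], [1,2,4], [1,3,4]

giving chain groups C_0 ≅ Z^6, C_1 ≅ Z^10, C_2 ≅ Z^4.

The boundary map ∂_1: C_1 → C_0 sends each edge [p,q] (with p < q) to q − p. For instance
  ∂[0,3] = [3] − [0].
The resulting 6×10 matrix has rank 5, and its Smith normal form has invariant factors (1,1,1,1,1).

The boundary map ∂_2: C_2 → C_1 sends each 2-simplex [p,q,r] to [q,r] − [p,r] + [p,q]. For instance
  ∂[1,2,4] = [2,4] − [1,4] + [1,2],
  ∂[0,3,4] = [3,4] − [0,4] + [0,3].
As a 10×4 matrix over Z this has rank 4, with invariant factors (1,1,1,1).

From H_k ≅ ker(∂_k) / im(∂_{k+1}) we obtain:

  H_0: rank C_0 − rank ∂_1 = 6 − 5 = 1, and the invariant factors of ∂_1 are all 1, so H_0 = Z.
  H_1: rank ker ∂_1 − rank ∂_2 = (10 − 5) − 4 = 1, and the invariant factors of ∂_2 are all 1, so H_1 = Z.
  H_2: rank ker ∂_2 − rank ∂_3 = (4 − 4) − 0 = 0, and there is no ∂_3, so H_2 = 0.

As a check, the Euler characteristic is 6 − 10 + 4 = 0, which agrees with 1 − 1 + 0 = 0.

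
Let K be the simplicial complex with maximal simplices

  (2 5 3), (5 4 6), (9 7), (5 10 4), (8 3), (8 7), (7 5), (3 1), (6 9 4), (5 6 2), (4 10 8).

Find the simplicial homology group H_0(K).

We work with the vertex ordering 1 < 2 < 3 < 4 < 5 < 6 < 7 < 8 < 9 < 10. The simplices of K, each written with vertices in increasing order, are:

  0-simplices (10): [1], [2], [3], [4], [5], [6], [7], [8], [9], [10]
  1-simplices (18): [1,3], [2,3], [2,5], [2,6], [3,5], [3,8], [4,5], [4,6], [4,8], [4,9], [4,10], [5,6], [5,7], [5,10], [6,9], [7,8], [7,9], [8,10]
  2-simplices (6): [2,3,5], [2,5,6], [4,5,6], [4,5,10], [4,6,9], [4,8,10]

Hence C_0 ≅ Z^10, C_1 ≅ Z^18, C_2 ≅ Z^6.

∂_1: C_1 → C_0 sends each edge [p,q] (with p < q) to q − p. For instance
  ∂[5,7] = [7] − [5].
The resulting 10×18 matrix has rank 9, and its Smith normal form has invariant factors (1,1,1,1,1,1,1,1,1).

Boundary ∂_2: C_2 → C_1 sends each 2-simplex [p,q,r] to [q,r] − [p,r] + [p,q]. For instance
  ∂[2,3,5] = [3,5] − [2,5] + [2,3],
  ∂[4,5,6] = [5,6] − [4,6] + [4,5].
This gives a 18×6 integer matrix of rank 6; reducing to Smith normal form yields diagonal entries (1,1,1,1,1,1).

From H_k ≅ ker(∂_k) / im(∂_{k+1}) we obtain:

  H_0: rank C_0 − rank ∂_1 = 10 − 9 = 1, and the invariant factors of ∂_1 are all 1, so H_0 = Z.

H_0 = Z.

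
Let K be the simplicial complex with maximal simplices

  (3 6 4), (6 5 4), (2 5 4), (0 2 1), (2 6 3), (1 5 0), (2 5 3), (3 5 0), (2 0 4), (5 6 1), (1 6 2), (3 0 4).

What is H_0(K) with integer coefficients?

H_0 = Z.

Order the vertices as 0 < 1 < 2 < 3 < 4 < 5 < 6. Listing each simplex with vertices in this order, K has dimension 2 with simplices:

  0-simplices (7): [0], [1], [2], [3], [4], [5], [6]
  1-simplices (18): [0,1], [0,2], [0,3], [0,4], [0,5], [1,2], [1,5], [1,6], [2,3], [2,4], [2,5], [2,6], [3,4], [3,5], [3,6], [4,5], [4,6], [5,6]
  2-simplices (12): [0,1,2], [0,1,5], [0,2,4], [0,3,4], [0,3,5], [1,2,6], [1,5,6], [2,3,5], [2,3,6], [2,4,5], [3,4,6], [4,5,6]

so the chain groups are C_0 ≅ Z^7, C_1 ≅ Z^18, C_2 ≅ Z^12.

The boundary map ∂_1: C_1 → C_0 sends each edge [p,q] (with p < q) to q − p.
This gives a 7×18 integer matrix of rank 6; reducing to Smith normal form yields diagonal entries (1,1,1,1,1,1).

Boundary ∂_2: C_2 → C_1 maps a triangle to the signed sum of its edges. For instance
  ∂[2,3,6] = [3,6] − [2,6] + [2,3],
  ∂[0,2,4] = [2,4] − [0,4] + [0,2].
The resulting 18×12 matrix has rank 12, and its Smith normal form has invariant factors (1,1,1,1,1,1,1,1,1,1,1,2).

From H_k ≅ ker(∂_k) / im(∂_{k+1}) we obtain:

  H_0: rank C_0 − rank ∂_1 = 7 − 6 = 1, and the invariant factors of ∂_1 are all 1, so H_0 ≅ Z.

(K is a triangulation of the real projective plane RP^2.)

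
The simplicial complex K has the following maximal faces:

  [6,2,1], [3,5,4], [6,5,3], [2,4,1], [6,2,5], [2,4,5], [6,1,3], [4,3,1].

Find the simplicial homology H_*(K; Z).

H_0 = Z,  H_1 = 0,  H_2 = Z.

Order the vertices as 1 < 2 < 3 < 4 < 5 < 6. Listing each simplex with vertices in this order, K has dimension 2 with simplices:

  0-simplices (6): [1], [2], [3], [4], [5], [6]
  1-simplices (12): [1,2], [1,3], [1,4], [1,6], [2,4], [2,5], [2,6], [3,4], [3,5], [3,6], [4,5], [5,6]
  2-simplices (8): [1,2,4], [1,2,6], [1,3,4], [1,3,6], [2,4,5], [2,5,6], [3,4,5], [3,5,6]

giving chain groups C_0 ≅ Z^6, C_1 ≅ Z^12, C_2 ≅ Z^8.

∂_1: C_1 → C_0 sends each edge [p,q] (with p < q) to q − p.
This gives a 6×12 integer matrix of rank 5; reducing to Smith normal form yields diagonal entries (1,1,1,1,1).

Boundary ∂_2: C_2 → C_1 maps a triangle to the signed sum of its edges. For instance
  ∂[1,3,6] = [3,6] − [1,6] + [1,3],
  ∂[2,5,6] = [5,6] − [2,6] + [2,5].
The 12×8 boundary matrix has rank 7 and Smith normal form diag(1,1,1,1,1,1,1).

Computing H_k = (kernel of ∂_k) / (image of ∂_{k+1}):

  H_0: rank C_0 − rank ∂_1 = 6 − 5 = 1, and the invariant factors of ∂_1 are all 1, so H_0 ≅ Z.
  H_1: rank ker ∂_1 − rank ∂_2 = (12 − 5) − 7 = 0, and the invariant factors of ∂_2 are all 1, so H_1 ≅ 0.
  H_2: rank ker ∂_2 − rank ∂_3 = (8 − 7) − 0 = 1, and there is no ∂_3, so H_2 ≅ Z.

As a check, the Euler characteristic is 6 − 12 + 8 = 2, which agrees with 1 − 0 + 1 = 2.
(K is a triangulation of the 2-sphere S^2.)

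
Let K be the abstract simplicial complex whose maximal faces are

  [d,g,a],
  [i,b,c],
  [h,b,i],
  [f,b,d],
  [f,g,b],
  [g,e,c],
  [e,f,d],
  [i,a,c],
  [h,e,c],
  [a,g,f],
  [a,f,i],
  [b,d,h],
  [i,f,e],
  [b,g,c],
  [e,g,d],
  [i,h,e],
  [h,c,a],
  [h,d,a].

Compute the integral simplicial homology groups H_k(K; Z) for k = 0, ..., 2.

We work with the vertex ordering a < b < c < d < e < f < g < h < i. The simplices of K, each written with vertices in increasing order, are:

  0-simplices (9): a, b, c, d, e, f, g, h, i
  1-simplices (27): ac, ad, af, ag, ah, ai, bc, bd, bf, bg, bh, bi, ce, cg, ch, ci, de, df, dg, dh, ef, eg, eh, ei, fg, fi, hi
  2-simplices (18): ach, aci, adg, adh, afg, afi, bcg, bci, bdf, bdh, bfg, bhi, ceg, ceh, def, deg, efi, ehi

so the chain groups are C_0 ≅ Z^9, C_1 ≅ Z^27, C_2 ≅ Z^18.

Boundary ∂_1: C_1 → C_0 is given by ∂[p,q] = [q] − [p].
The 9×27 boundary matrix has rank 8 and Smith normal form diag(1,1,1,1,1,1,1,1).

∂_2: C_2 → C_1 sends each 2-simplex [p,q,r] to [q,r] − [p,r] + [p,q]. For instance
  ∂bhi = hi − bi + bh,
  ∂efi = fi − ei + ef.
The resulting 27×18 matrix has rank 18, and its Smith normal form has invariant factors (1,1,1,1,1,1,1,1,1,1,1,1,1,1,1,1,1,2).

Reading off H_k = ker ∂_k / im ∂_{k+1}:

  H_0: rank C_0 − rank ∂_1 = 9 − 8 = 1, and the invariant factors of ∂_1 are all 1, so H_0 = Z.
  H_1: rank ker ∂_1 − rank ∂_2 = (27 − 8) − 18 = 1, and ∂_2 has invariant factor 2 > 1, so H_1 = Z ⊕ Z/2.
  H_2: rank ker ∂_2 − rank ∂_3 = (18 − 18) − 0 = 0, and there is no ∂_3, so H_2 = 0.

As a check, the Euler characteristic is 9 − 27 + 18 = 0, which agrees with 1 − 1 + 0 = 0.

H_0 ≅ Z,  H_1 ≅ Z ⊕ Z/2,  H_2 = 0.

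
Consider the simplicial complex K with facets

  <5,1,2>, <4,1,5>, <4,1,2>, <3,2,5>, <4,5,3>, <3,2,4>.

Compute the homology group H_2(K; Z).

K has 5 vertices, 9 edges, 6 triangles.
rank ∂_2 = 5, rank ∂_3 = 0 ⇒ b_2 = 6 − 5 − 0 = 1. So H_2 = Z.

H_2 ≅ Z.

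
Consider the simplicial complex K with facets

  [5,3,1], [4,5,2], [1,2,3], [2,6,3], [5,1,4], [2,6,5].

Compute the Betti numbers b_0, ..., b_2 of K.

Take the total order 1 < 2 < 3 < 4 < 5 < 6 on the vertex set. Then K (dimension 2) consists of the simplices:

  0-simplices (6): [1], [2], [3], [4], [5], [6]
  1-simplices (12): [1,2], [1,3], [1,4], [1,5], [2,3], [2,4], [2,5], [2,6], [3,5], [3,6], [4,5], [5,6]
  2-simplices (6): [1,2,3], [1,3,5], [1,4,5], [2,3,6], [2,4,5], [2,5,6]

Hence C_0 ≅ Z^6, C_1 ≅ Z^12, C_2 ≅ Z^6.

∂_1: C_1 → C_0 sends each edge [p,q] (with p < q) to q − p. For instance
  ∂[1,4] = [4] − [1].
This gives a 6×12 integer matrix of rank 5; reducing to Smith normal form yields diagonal entries (1,1,1,1,1).

Boundary ∂_2: C_2 → C_1 maps a triangle to the signed sum of its edges. For instance
  ∂[1,3,5] = [3,5] − [1,5] + [1,3],
  ∂[1,4,5] = [4,5] − [1,5] + [1,4].
As a 12×6 matrix over Z this has rank 6, with invariant factors (1,1,1,1,1,1).

Reading off H_k = ker ∂_k / im ∂_{k+1}:

  H_0: rank C_0 − rank ∂_1 = 6 − 5 = 1, and the invariant factors of ∂_1 are all 1, so H_0 ≅ Z.
  H_1: rank ker ∂_1 − rank ∂_2 = (12 − 5) − 6 = 1, and the invariant factors of ∂_2 are all 1, so H_1 ≅ Z.
  H_2: rank ker ∂_2 − rank ∂_3 = (6 − 6) − 0 = 0, and there is no ∂_3, so H_2 ≅ 0.

As a check, the Euler characteristic is 6 − 12 + 6 = 0, which agrees with 1 − 1 + 0 = 0.

Hence the Betti numbers are b_0 = 1, b_1 = 1, b_2 = 0.

b_0 = 1, b_1 = 1, b_2 = 0.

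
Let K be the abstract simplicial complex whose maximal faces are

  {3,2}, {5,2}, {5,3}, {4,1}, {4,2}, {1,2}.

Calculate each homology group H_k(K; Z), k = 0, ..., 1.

Fix the vertex order 1 < 2 < 3 < 4 < 5 and write every simplex with vertices in increasing order. Then dim K = 1 and the simplices of K are:

  0-simplices (5): [1], [2], [3], [4], [5]
  1-simplices (6): [1,2], [1,4], [2,3], [2,4], [2,5], [3,5]

so the chain groups are C_0 ≅ Z^5, C_1 ≅ Z^6.

∂_1: C_1 → C_0 is given by ∂[p,q] = [q] − [p]. For instance
  ∂[2,5] = [5] − [2].
As a 5×6 matrix over Z this has rank 4, with invariant factors (1,1,1,1).

Computing H_k = (kernel of ∂_k) / (image of ∂_{k+1}):

  H_0: rank C_0 − rank ∂_1 = 5 − 4 = 1, and the invariant factors of ∂_1 are all 1, so H_0 ≅ Z.
  H_1: rank ker ∂_1 − rank ∂_2 = (6 − 4) − 0 = 2, and there is no ∂_2, so H_1 ≅ Z^2.

H_0 ≅ Z,  H_1 ≅ Z^2.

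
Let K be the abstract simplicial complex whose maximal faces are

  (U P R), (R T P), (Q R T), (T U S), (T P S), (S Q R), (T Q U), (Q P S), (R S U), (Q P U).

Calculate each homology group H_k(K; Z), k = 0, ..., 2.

Order the vertices as P < Q < R < S < T < U. Listing each simplex with vertices in this order, K has dimension 2 with simplices:

  0-simplices (6): P, Q, R, S, T, U
  1-simplices (15): PQ, PR, PS, PT, PU, QR, QS, QT, QU, RS, RT, RU, ST, SU, TU
  2-simplices (10): PQS, PQU, PRT, PRU, PST, QRS, QRT, QTU, RSU, STU

so the chain groups are C_0 ≅ Z^6, C_1 ≅ Z^15, C_2 ≅ Z^10.

∂_1: C_1 → C_0 sends each edge [p,q] (with p < q) to q − p.
This gives a 6×15 integer matrix of rank 5; reducing to Smith normal form yields diagonal entries (1,1,1,1,1).

The boundary map ∂_2: C_2 → C_1 maps a triangle to the signed sum of its edges. For instance
  ∂QRT = RT − QT + QR,
  ∂PQS = QS − PS + PQ.
The 15×10 boundary matrix has rank 10 and Smith normal form diag(1,1,1,1,1,1,1,1,1,2).

Reading off H_k = ker ∂_k / im ∂_{k+1}:

  H_0: rank C_0 − rank ∂_1 = 6 − 5 = 1, and the invariant factors of ∂_1 are all 1, so H_0 ≅ Z.
  H_1: rank ker ∂_1 − rank ∂_2 = (15 − 5) − 10 = 0, and ∂_2 has invariant factor 2 > 1, so H_1 ≅ Z/2.
  H_2: rank ker ∂_2 − rank ∂_3 = (10 − 10) − 0 = 0, and there is no ∂_3, so H_2 ≅ 0.

H_0 = Z,  H_1 = Z/2,  H_2 = 0.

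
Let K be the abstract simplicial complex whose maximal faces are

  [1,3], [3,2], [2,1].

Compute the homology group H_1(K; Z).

Order the vertices as 1 < 2 < 3. Listing each simplex with vertices in this order, K has dimension 1 with simplices:

  0-simplices (3): [1], [2], [3]
  1-simplices (3): [1,2], [1,3], [2,3]

giving chain groups C_0 ≅ Z^3, C_1 ≅ Z^3.

The boundary map ∂_1: C_1 → C_0 maps an edge to its endpoints' difference, ∂[p,q] = q − p.
The 3×3 boundary matrix has rank 2 and Smith normal form diag(1,1).

Computing H_k = (kernel of ∂_k) / (image of ∂_{k+1}):

  H_1: rank ker ∂_1 − rank ∂_2 = (3 − 2) − 0 = 1, and there is no ∂_2, so H_1 ≅ Z.

(K is a triangulation of the circle S^1.)

H_1 ≅ Z.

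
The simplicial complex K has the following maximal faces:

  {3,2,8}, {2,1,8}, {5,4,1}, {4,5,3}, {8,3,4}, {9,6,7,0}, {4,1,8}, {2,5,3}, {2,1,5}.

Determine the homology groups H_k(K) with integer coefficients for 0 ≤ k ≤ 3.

H_0 ≅ Z^2,  H_1 = 0,  H_2 ≅ Z,  H_3 = 0.

We work with the vertex ordering 0 < 1 < 2 < 3 < 4 < 5 < 6 < 7 < 8 < 9. The simplices of K, each written with vertices in increasing order, are:

  0-simplices (10): [0], [1], [2], [3], [4], [5], [6], [7], [8], [9]
  1-simplices (18): [0,6], [0,7], [0,9], [1,2], [1,4], [1,5], [1,8], [2,3], [2,5], [2,8], [3,4], [3,5], [3,8], [4,5], [4,8], [6,7], [6,9], [7,9]
  2-simplices (12): [0,6,7], [0,6,9], [0,7,9], [1,2,5], [1,2,8], [1,4,5], [1,4,8], [2,3,5], [2,3,8], [3,4,5], [3,4,8], [6,7,9]
  3-simplices (1): [0,6,7,9]

giving chain groups C_0 ≅ Z^10, C_1 ≅ Z^18, C_2 ≅ Z^12, C_3 ≅ Z^1.

Boundary ∂_1: C_1 → C_0 maps an edge to its endpoints' difference, ∂[p,q] = q − p.
This gives a 10×18 integer matrix of rank 8; reducing to Smith normal form yields diagonal entries (1,1,1,1,1,1,1,1).

∂_2: C_2 → C_1 sends each 2-simplex [p,q,r] to [q,r] − [p,r] + [p,q]. For instance
  ∂[0,7,9] = [7,9] − [0,9] + [0,7],
  ∂[0,6,9] = [6,9] − [0,9] + [0,6].
The resulting 18×12 matrix has rank 10, and its Smith normal form has invariant factors (1,1,1,1,1,1,1,1,1,1).

∂_3: C_3 → C_2 sends each 3-simplex σ to the alternating sum Σ_i (−1)^i (σ with its i-th vertex removed). For instance
  ∂[0,6,7,9] = [6,7,9] − [0,7,9] + [0,6,9] − [0,6,7].
The resulting 12×1 matrix has rank 1, and its Smith normal form has invariant factors (1).

Computing H_k = (kernel of ∂_k) / (image of ∂_{k+1}):

  H_0: rank C_0 − rank ∂_1 = 10 − 8 = 2, and the invariant factors of ∂_1 are all 1, so H_0 = Z^2.
  H_1: rank ker ∂_1 − rank ∂_2 = (18 − 8) − 10 = 0, and the invariant factors of ∂_2 are all 1, so H_1 = 0.
  H_2: rank ker ∂_2 − rank ∂_3 = (12 − 10) − 1 = 1, and the invariant factors of ∂_3 are all 1, so H_2 = Z.
  H_3: rank ker ∂_3 − rank ∂_4 = (1 − 1) − 0 = 0, and there is no ∂_4, so H_3 = 0.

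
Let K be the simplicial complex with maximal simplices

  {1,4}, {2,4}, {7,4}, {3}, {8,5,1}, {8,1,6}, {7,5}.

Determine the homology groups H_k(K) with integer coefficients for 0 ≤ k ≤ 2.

Order the vertices as 1 < 2 < 3 < 4 < 5 < 6 < 7 < 8. Listing each simplex with vertices in this order, K has dimension 2 with simplices:

  0-simplices (8): [1], [2], [3], [4], [5], [6], [7], [8]
  1-simplices (9): [1,4], [1,5], [1,6], [1,8], [2,4], [4,7], [5,7], [5,8], [6,8]
  2-simplices (2): [1,5,8], [1,6,8]

so the chain groups are C_0 ≅ Z^8, C_1 ≅ Z^9, C_2 ≅ Z^2.

∂_1: C_1 → C_0 maps an edge to its endpoints' difference, ∂[p,q] = q − p. For instance
  ∂[5,8] = [8] − [5].
The 8×9 boundary matrix has rank 6 and Smith normal form diag(1,1,1,1,1,1).

∂_2: C_2 → C_1 acts by ∂[p,q,r] = [q,r] − [p,r] + [p,q]. For instance
  ∂[1,5,8] = [5,8] − [1,8] + [1,5],
  ∂[1,6,8] = [6,8] − [1,8] + [1,6].
As a 9×2 matrix over Z this has rank 2, with invariant factors (1,1).

Now H_k = ker ∂_k / im ∂_{k+1}, so:

  H_0: rank C_0 − rank ∂_1 = 8 − 6 = 2, and the invariant factors of ∂_1 are all 1, so H_0 = Z^2.
  H_1: rank ker ∂_1 − rank ∂_2 = (9 − 6) − 2 = 1, and the invariant factors of ∂_2 are all 1, so H_1 = Z.
  H_2: rank ker ∂_2 − rank ∂_3 = (2 − 2) − 0 = 0, and there is no ∂_3, so H_2 = 0.

H_0 ≅ Z^2,  H_1 ≅ Z,  H_2 = 0.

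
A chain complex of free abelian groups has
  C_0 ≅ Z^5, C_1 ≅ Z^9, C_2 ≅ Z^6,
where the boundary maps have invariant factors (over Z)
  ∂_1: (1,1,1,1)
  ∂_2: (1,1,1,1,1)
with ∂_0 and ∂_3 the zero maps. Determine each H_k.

H_0: b_0 = 5 − 0 − 4 = 1; torsion from ∂_1 factors > 1: none. So H_0 = Z.
H_1: b_1 = 9 − 4 − 5 = 0; torsion from ∂_2 factors > 1: none. So H_1 = 0.
H_2: b_2 = 6 − 5 − 0 = 1; torsion from ∂_3 factors > 1: none. So H_2 = Z.

H_0 = Z,  H_1 = 0,  H_2 = Z.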